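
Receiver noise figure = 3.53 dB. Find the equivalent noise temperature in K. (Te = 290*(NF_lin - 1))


NF_lin = 10^(3.53/10) = 2.254239
Te = 290 * (2.254239 - 1) = 363.7 K

363.7 K


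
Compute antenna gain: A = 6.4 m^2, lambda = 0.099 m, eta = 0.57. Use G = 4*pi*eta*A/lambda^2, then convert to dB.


G_linear = 4*pi*0.57*6.4/0.099^2 = 4677.29
G_dB = 10*log10(4677.29) = 36.7 dB

36.7 dB


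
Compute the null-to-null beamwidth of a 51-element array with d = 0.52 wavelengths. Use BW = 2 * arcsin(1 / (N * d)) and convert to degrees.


1/(N*d) = 1/(51*0.52) = 0.037707
BW = 2*arcsin(0.037707) = 4.3 degrees

4.3 degrees


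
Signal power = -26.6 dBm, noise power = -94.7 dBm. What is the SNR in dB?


SNR = -26.6 - (-94.7) = 68.1 dB

68.1 dB


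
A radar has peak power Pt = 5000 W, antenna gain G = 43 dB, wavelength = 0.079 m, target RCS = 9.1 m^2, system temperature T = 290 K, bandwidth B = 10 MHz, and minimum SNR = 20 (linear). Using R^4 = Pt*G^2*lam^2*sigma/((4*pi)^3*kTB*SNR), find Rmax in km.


G_lin = 10^(43/10) = 19952.62315
R^4 = 5000 * 19952.62315^2 * 0.079^2 * 9.1 / ((4*pi)^3 * 1.38e-23 * 290 * 10000000.0 * 20)
R^4 = 7.11752e19 m^4
R_max = (7.11752e19)^(1/4) = 91850.6 m = 91.9 km

91.9 km


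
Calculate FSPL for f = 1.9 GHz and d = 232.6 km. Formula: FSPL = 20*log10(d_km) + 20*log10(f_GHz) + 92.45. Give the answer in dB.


20*log10(232.6) = 47.33
20*log10(1.9) = 5.58
FSPL = 145.4 dB

145.4 dB


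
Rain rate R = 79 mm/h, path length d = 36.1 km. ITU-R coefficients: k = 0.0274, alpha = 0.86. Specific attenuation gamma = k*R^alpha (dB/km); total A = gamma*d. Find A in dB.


gamma = 0.0274 * 79^0.86 = 1.174113 dB/km
A = 1.174113 * 36.1 = 42.39 dB

42.39 dB


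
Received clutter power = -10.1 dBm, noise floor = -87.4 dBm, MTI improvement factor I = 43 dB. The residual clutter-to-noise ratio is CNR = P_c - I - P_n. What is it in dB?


CNR = -10.1 - 43 - (-87.4) = 34.3 dB

34.3 dB


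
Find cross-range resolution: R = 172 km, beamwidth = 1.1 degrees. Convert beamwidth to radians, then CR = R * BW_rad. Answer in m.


BW_rad = 0.019198622
CR = 172000 * 0.019198622 = 3302.2 m

3302.2 m


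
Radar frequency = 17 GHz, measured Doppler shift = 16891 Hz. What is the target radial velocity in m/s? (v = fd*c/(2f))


v = 16891 * 3e8 / (2 * 17000000000.0) = 149.0 m/s

149.0 m/s


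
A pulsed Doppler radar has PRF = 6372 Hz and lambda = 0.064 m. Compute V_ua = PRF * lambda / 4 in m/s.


V_ua = 6372 * 0.064 / 4 = 102.0 m/s

102.0 m/s


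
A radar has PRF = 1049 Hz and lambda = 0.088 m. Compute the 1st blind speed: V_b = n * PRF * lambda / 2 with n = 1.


V_blind = 1 * 1049 * 0.088 / 2 = 46.2 m/s

46.2 m/s


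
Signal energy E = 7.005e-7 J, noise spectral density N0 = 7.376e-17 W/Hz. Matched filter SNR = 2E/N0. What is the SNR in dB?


SNR_lin = 2 * 7.005e-7 / 7.376e-17 = 1.899e10
SNR_dB = 10*log10(1.899e10) = 102.8 dB

102.8 dB


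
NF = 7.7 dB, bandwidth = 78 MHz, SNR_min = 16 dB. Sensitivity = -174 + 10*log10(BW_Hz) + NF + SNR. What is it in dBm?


10*log10(78000000.0) = 78.92
S = -174 + 78.92 + 7.7 + 16 = -71.4 dBm

-71.4 dBm


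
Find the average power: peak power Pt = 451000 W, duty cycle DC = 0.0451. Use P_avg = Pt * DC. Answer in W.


P_avg = 451000 * 0.0451 = 20340.1 W

20340.1 W


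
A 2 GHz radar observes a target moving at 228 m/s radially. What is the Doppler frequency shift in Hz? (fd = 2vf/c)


fd = 2 * 228 * 2000000000.0 / 3e8 = 3040.0 Hz

3040.0 Hz


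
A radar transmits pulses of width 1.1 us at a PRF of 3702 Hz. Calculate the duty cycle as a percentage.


DC = 1.1e-6 * 3702 * 100 = 0.41%

0.41%


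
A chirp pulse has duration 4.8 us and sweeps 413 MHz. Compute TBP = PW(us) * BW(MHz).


TBP = 4.8 * 413 = 1982.4

1982.4


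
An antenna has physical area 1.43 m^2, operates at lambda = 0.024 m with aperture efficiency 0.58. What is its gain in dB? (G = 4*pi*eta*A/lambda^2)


G_linear = 4*pi*0.58*1.43/0.024^2 = 18094.7
G_dB = 10*log10(18094.7) = 42.6 dB

42.6 dB


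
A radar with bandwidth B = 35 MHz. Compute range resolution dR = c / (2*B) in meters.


dR = 3e8 / (2 * 35000000.0) = 4.29 m

4.29 m


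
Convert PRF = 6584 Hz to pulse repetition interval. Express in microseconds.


PRI = 1/6584 = 0.0001518834 s = 151.9 us

151.9 us


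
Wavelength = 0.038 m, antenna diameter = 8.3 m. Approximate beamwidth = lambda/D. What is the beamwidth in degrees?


BW_rad = 0.038 / 8.3 = 0.004578
BW_deg = 0.26 degrees

0.26 degrees


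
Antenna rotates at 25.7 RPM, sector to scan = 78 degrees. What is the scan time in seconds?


t = 78 / (25.7 * 360) * 60 = 0.51 s

0.51 s


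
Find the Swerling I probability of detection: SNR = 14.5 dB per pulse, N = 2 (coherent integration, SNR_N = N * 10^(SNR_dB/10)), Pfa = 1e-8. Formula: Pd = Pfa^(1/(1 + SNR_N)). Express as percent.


SNR_lin = 10^(14.5/10) = 28.18383
SNR_N = 2 * 28.18383 = 56.36766
1/(1 + SNR_N) = 1/57.36766 = 0.0174314
Pd = (1e-8)^0.0174314 = 0.72535
Pd = 72.5%

72.5%


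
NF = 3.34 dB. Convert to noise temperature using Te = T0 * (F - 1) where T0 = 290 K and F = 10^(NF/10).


NF_lin = 10^(3.34/10) = 2.157744
Te = 290 * (2.157744 - 1) = 335.7 K

335.7 K


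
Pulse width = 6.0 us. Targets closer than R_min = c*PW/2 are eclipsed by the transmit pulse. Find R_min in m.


R_min = 3e8 * 6.0e-6 / 2 = 900.0 m

900.0 m


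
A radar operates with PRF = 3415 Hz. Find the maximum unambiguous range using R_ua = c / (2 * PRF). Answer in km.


R_ua = 3e8 / (2 * 3415) = 43923.9 m = 43.9 km

43.9 km


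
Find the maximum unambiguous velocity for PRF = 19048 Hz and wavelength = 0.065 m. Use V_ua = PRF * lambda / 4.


V_ua = 19048 * 0.065 / 4 = 309.5 m/s

309.5 m/s


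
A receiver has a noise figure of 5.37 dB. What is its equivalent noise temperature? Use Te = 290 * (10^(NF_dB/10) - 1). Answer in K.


NF_lin = 10^(5.37/10) = 3.443499
Te = 290 * (3.443499 - 1) = 708.6 K

708.6 K


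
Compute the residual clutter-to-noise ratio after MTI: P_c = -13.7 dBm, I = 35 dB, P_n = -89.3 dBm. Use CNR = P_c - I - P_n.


CNR = -13.7 - 35 - (-89.3) = 40.6 dB

40.6 dB


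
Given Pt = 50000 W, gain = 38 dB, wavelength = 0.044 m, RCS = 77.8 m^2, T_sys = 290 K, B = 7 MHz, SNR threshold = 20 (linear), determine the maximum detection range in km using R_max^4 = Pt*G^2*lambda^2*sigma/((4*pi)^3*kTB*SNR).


G_lin = 10^(38/10) = 6309.573445
R^4 = 50000 * 6309.573445^2 * 0.044^2 * 77.8 / ((4*pi)^3 * 1.38e-23 * 290 * 7000000.0 * 20)
R^4 = 2.69662e20 m^4
R_max = (2.69662e20)^(1/4) = 128146.0 m = 128.1 km

128.1 km


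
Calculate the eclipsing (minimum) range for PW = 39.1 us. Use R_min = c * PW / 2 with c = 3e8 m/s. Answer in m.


R_min = 3e8 * 39.1e-6 / 2 = 5865.0 m

5865.0 m


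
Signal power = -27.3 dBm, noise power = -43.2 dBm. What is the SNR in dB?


SNR = -27.3 - (-43.2) = 15.9 dB

15.9 dB


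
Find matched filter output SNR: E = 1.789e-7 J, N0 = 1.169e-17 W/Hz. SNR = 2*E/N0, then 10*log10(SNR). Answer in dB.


SNR_lin = 2 * 1.789e-7 / 1.169e-17 = 3.061e10
SNR_dB = 10*log10(3.061e10) = 104.9 dB

104.9 dB


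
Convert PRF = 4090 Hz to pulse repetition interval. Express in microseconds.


PRI = 1/4090 = 0.0002444988 s = 244.5 us

244.5 us


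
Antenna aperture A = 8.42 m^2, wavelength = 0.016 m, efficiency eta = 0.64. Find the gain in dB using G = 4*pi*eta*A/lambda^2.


G_linear = 4*pi*0.64*8.42/0.016^2 = 264522.1
G_dB = 10*log10(264522.1) = 54.2 dB

54.2 dB


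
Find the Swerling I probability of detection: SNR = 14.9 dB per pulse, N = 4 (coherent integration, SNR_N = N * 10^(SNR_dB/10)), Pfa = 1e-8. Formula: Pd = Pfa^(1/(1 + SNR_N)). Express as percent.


SNR_lin = 10^(14.9/10) = 30.90295
SNR_N = 4 * 30.90295 = 123.6118
1/(1 + SNR_N) = 1/124.6118 = 0.0080249
Pd = (1e-8)^0.0080249 = 0.86258
Pd = 86.3%

86.3%


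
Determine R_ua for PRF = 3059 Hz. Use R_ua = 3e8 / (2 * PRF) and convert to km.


R_ua = 3e8 / (2 * 3059) = 49035.6 m = 49.0 km

49.0 km


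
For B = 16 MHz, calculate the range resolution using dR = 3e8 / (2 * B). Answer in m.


dR = 3e8 / (2 * 16000000.0) = 9.38 m

9.38 m


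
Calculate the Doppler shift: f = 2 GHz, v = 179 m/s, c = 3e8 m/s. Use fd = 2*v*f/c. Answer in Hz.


fd = 2 * 179 * 2000000000.0 / 3e8 = 2386.7 Hz

2386.7 Hz


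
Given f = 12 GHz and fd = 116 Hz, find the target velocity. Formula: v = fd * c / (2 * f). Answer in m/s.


v = 116 * 3e8 / (2 * 12000000000.0) = 1.5 m/s

1.5 m/s


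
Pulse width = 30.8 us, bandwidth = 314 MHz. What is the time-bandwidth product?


TBP = 30.8 * 314 = 9671.2

9671.2


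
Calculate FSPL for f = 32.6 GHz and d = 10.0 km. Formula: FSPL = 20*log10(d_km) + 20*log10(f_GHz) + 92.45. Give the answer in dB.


20*log10(10.0) = 20.0
20*log10(32.6) = 30.26
FSPL = 142.7 dB

142.7 dB


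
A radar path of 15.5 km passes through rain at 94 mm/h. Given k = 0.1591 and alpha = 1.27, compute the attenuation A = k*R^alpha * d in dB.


gamma = 0.1591 * 94^1.27 = 50.996756 dB/km
A = 50.996756 * 15.5 = 790.45 dB

790.45 dB


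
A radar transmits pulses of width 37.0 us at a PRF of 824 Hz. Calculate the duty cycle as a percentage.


DC = 37.0e-6 * 824 * 100 = 3.05%

3.05%


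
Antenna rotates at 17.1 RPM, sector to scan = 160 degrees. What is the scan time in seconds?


t = 160 / (17.1 * 360) * 60 = 1.56 s

1.56 s


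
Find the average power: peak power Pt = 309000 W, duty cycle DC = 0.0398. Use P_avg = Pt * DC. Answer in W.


P_avg = 309000 * 0.0398 = 12298.2 W

12298.2 W


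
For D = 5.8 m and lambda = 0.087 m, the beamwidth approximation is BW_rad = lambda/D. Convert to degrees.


BW_rad = 0.087 / 5.8 = 0.015
BW_deg = 0.86 degrees

0.86 degrees


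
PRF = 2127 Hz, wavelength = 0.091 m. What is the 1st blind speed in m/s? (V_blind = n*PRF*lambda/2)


V_blind = 1 * 2127 * 0.091 / 2 = 96.8 m/s

96.8 m/s


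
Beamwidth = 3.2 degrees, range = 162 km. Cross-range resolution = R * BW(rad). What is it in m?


BW_rad = 0.055850536
CR = 162000 * 0.055850536 = 9047.8 m

9047.8 m


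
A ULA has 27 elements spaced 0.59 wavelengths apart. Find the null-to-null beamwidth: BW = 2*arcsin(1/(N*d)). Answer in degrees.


1/(N*d) = 1/(27*0.59) = 0.062775
BW = 2*arcsin(0.062775) = 7.2 degrees

7.2 degrees


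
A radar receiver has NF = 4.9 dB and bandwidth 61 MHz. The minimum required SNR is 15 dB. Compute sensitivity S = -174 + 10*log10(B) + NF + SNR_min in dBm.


10*log10(61000000.0) = 77.85
S = -174 + 77.85 + 4.9 + 15 = -76.2 dBm

-76.2 dBm


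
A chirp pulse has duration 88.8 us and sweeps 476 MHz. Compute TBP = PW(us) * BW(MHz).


TBP = 88.8 * 476 = 42268.8

42268.8


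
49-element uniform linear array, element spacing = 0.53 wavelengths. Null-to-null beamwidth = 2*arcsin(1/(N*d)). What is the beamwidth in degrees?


1/(N*d) = 1/(49*0.53) = 0.038506
BW = 2*arcsin(0.038506) = 4.4 degrees

4.4 degrees


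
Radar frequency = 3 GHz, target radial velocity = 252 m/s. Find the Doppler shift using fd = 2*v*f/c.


fd = 2 * 252 * 3000000000.0 / 3e8 = 5040.0 Hz

5040.0 Hz


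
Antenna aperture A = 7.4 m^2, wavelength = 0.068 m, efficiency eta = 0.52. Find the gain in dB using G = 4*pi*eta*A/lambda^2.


G_linear = 4*pi*0.52*7.4/0.068^2 = 10457.48
G_dB = 10*log10(10457.48) = 40.2 dB

40.2 dB


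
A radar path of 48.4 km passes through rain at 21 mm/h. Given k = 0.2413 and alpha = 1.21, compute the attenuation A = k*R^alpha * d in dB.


gamma = 0.2413 * 21^1.21 = 9.60379 dB/km
A = 9.60379 * 48.4 = 464.82 dB

464.82 dB


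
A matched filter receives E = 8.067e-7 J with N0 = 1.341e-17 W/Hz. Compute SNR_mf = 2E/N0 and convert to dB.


SNR_lin = 2 * 8.067e-7 / 1.341e-17 = 1.203e11
SNR_dB = 10*log10(1.203e11) = 110.8 dB

110.8 dB


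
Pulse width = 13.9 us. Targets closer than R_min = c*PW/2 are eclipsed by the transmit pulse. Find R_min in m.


R_min = 3e8 * 13.9e-6 / 2 = 2085.0 m

2085.0 m


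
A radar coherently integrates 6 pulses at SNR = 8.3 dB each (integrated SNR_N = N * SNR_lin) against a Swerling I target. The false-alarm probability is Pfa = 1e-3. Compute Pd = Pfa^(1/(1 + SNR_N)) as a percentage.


SNR_lin = 10^(8.3/10) = 6.76083
SNR_N = 6 * 6.76083 = 40.56498
1/(1 + SNR_N) = 1/41.56498 = 0.0240587
Pd = (1e-3)^0.0240587 = 0.84688
Pd = 84.7%

84.7%


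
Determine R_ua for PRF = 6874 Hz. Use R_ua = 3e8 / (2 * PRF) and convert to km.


R_ua = 3e8 / (2 * 6874) = 21821.4 m = 21.8 km

21.8 km


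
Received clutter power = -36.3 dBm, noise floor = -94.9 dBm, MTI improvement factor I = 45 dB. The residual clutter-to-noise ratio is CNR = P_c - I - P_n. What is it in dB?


CNR = -36.3 - 45 - (-94.9) = 13.6 dB

13.6 dB


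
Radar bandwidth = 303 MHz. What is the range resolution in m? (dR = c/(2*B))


dR = 3e8 / (2 * 303000000.0) = 0.5 m

0.5 m


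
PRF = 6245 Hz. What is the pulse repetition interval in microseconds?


PRI = 1/6245 = 0.0001601281 s = 160.1 us

160.1 us


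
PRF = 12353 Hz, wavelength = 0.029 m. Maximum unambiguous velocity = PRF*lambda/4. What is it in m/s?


V_ua = 12353 * 0.029 / 4 = 89.6 m/s

89.6 m/s


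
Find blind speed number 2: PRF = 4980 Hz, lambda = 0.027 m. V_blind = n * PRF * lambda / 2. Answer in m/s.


V_blind = 2 * 4980 * 0.027 / 2 = 134.5 m/s

134.5 m/s


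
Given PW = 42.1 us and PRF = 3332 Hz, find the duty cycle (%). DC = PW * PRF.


DC = 42.1e-6 * 3332 * 100 = 14.03%

14.03%


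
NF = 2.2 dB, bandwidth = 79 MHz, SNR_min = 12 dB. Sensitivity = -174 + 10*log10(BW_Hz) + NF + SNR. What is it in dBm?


10*log10(79000000.0) = 78.98
S = -174 + 78.98 + 2.2 + 12 = -80.8 dBm

-80.8 dBm


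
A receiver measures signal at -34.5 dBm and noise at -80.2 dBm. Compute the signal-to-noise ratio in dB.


SNR = -34.5 - (-80.2) = 45.7 dB

45.7 dB


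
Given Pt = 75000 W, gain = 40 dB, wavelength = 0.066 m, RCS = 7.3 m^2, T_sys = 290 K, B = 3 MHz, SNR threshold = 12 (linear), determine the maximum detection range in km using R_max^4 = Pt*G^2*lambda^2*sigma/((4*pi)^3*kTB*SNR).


G_lin = 10^(40/10) = 10000.0
R^4 = 75000 * 10000.0^2 * 0.066^2 * 7.3 / ((4*pi)^3 * 1.38e-23 * 290 * 3000000.0 * 12)
R^4 = 8.34186e20 m^4
R_max = (8.34186e20)^(1/4) = 169947.9 m = 169.9 km

169.9 km


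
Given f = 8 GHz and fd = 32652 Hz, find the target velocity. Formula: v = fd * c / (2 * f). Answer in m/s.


v = 32652 * 3e8 / (2 * 8000000000.0) = 612.2 m/s

612.2 m/s


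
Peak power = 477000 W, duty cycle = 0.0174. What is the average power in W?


P_avg = 477000 * 0.0174 = 8299.8 W

8299.8 W


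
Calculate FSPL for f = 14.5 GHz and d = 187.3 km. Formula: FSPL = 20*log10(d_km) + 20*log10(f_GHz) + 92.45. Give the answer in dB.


20*log10(187.3) = 45.45
20*log10(14.5) = 23.23
FSPL = 161.1 dB

161.1 dB


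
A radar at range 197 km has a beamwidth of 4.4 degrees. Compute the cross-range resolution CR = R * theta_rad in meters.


BW_rad = 0.076794487
CR = 197000 * 0.076794487 = 15128.5 m

15128.5 m


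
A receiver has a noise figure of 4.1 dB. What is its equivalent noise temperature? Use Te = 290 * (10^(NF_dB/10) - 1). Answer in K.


NF_lin = 10^(4.1/10) = 2.570396
Te = 290 * (2.570396 - 1) = 455.4 K

455.4 K


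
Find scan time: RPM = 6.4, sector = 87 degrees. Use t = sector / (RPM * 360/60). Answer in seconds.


t = 87 / (6.4 * 360) * 60 = 2.27 s

2.27 s


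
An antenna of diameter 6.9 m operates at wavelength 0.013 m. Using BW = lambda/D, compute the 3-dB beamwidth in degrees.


BW_rad = 0.013 / 6.9 = 0.001884
BW_deg = 0.11 degrees

0.11 degrees


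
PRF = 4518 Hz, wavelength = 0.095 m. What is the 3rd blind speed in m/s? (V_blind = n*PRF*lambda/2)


V_blind = 3 * 4518 * 0.095 / 2 = 643.8 m/s

643.8 m/s


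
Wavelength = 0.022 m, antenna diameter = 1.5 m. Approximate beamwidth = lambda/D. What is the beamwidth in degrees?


BW_rad = 0.022 / 1.5 = 0.014667
BW_deg = 0.84 degrees

0.84 degrees


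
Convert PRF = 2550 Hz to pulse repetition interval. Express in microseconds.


PRI = 1/2550 = 0.0003921569 s = 392.2 us

392.2 us


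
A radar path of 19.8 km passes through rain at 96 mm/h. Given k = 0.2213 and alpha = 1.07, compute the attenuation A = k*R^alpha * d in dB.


gamma = 0.2213 * 96^1.07 = 29.242307 dB/km
A = 29.242307 * 19.8 = 579.0 dB

579.0 dB


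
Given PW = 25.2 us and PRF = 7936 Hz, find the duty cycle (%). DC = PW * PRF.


DC = 25.2e-6 * 7936 * 100 = 20.0%

20.0%


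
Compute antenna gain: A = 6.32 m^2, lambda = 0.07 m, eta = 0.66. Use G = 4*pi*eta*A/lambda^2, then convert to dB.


G_linear = 4*pi*0.66*6.32/0.07^2 = 10697.32
G_dB = 10*log10(10697.32) = 40.3 dB

40.3 dB


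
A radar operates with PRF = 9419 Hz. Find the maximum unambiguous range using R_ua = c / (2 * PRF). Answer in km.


R_ua = 3e8 / (2 * 9419) = 15925.3 m = 15.9 km

15.9 km


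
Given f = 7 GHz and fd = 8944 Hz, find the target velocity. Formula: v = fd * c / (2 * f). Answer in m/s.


v = 8944 * 3e8 / (2 * 7000000000.0) = 191.7 m/s

191.7 m/s


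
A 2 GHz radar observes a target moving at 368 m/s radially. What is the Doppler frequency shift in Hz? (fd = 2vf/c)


fd = 2 * 368 * 2000000000.0 / 3e8 = 4906.7 Hz

4906.7 Hz


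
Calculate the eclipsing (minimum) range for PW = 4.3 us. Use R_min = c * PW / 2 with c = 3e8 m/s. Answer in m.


R_min = 3e8 * 4.3e-6 / 2 = 645.0 m

645.0 m


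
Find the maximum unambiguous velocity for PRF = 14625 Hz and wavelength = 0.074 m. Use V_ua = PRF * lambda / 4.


V_ua = 14625 * 0.074 / 4 = 270.6 m/s

270.6 m/s


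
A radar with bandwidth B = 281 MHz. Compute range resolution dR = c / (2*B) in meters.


dR = 3e8 / (2 * 281000000.0) = 0.53 m

0.53 m


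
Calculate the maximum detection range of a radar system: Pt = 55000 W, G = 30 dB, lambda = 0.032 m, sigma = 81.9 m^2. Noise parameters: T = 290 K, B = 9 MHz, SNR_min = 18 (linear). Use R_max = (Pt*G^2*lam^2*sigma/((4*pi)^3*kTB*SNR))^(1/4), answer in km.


G_lin = 10^(30/10) = 1000.0
R^4 = 55000 * 1000.0^2 * 0.032^2 * 81.9 / ((4*pi)^3 * 1.38e-23 * 290 * 9000000.0 * 18)
R^4 = 3.58529e18 m^4
R_max = (3.58529e18)^(1/4) = 43514.2 m = 43.5 km

43.5 km


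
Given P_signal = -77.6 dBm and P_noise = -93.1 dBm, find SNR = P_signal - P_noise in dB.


SNR = -77.6 - (-93.1) = 15.5 dB

15.5 dB


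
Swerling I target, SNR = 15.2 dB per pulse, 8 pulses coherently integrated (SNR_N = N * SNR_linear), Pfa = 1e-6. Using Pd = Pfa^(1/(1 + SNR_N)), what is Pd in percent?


SNR_lin = 10^(15.2/10) = 33.11311
SNR_N = 8 * 33.11311 = 264.90488
1/(1 + SNR_N) = 1/265.90488 = 0.0037607
Pd = (1e-6)^0.0037607 = 0.94937
Pd = 94.9%

94.9%


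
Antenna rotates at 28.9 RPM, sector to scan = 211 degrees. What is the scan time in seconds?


t = 211 / (28.9 * 360) * 60 = 1.22 s

1.22 s


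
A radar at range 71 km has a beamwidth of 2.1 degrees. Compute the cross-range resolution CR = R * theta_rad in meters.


BW_rad = 0.036651914
CR = 71000 * 0.036651914 = 2602.3 m

2602.3 m


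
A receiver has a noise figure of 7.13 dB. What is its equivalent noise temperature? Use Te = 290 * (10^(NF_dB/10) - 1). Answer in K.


NF_lin = 10^(7.13/10) = 5.164164
Te = 290 * (5.164164 - 1) = 1207.6 K

1207.6 K


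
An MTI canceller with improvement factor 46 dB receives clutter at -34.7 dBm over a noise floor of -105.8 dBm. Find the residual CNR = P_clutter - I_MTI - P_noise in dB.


CNR = -34.7 - 46 - (-105.8) = 25.1 dB

25.1 dB


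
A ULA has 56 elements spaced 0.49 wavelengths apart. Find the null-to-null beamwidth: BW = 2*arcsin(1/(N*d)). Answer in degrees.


1/(N*d) = 1/(56*0.49) = 0.036443
BW = 2*arcsin(0.036443) = 4.2 degrees

4.2 degrees


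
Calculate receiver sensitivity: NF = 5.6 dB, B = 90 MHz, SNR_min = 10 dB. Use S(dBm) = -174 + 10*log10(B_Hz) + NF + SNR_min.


10*log10(90000000.0) = 79.54
S = -174 + 79.54 + 5.6 + 10 = -78.9 dBm

-78.9 dBm


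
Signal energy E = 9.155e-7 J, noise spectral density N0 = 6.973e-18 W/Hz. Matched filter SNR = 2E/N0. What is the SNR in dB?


SNR_lin = 2 * 9.155e-7 / 6.973e-18 = 2.626e11
SNR_dB = 10*log10(2.626e11) = 114.2 dB

114.2 dB


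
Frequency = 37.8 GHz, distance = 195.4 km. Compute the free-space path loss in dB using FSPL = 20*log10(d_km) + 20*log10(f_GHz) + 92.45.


20*log10(195.4) = 45.82
20*log10(37.8) = 31.55
FSPL = 169.8 dB

169.8 dB


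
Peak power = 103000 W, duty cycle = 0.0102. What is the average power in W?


P_avg = 103000 * 0.0102 = 1050.6 W

1050.6 W


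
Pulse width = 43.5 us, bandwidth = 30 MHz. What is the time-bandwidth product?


TBP = 43.5 * 30 = 1305.0

1305.0


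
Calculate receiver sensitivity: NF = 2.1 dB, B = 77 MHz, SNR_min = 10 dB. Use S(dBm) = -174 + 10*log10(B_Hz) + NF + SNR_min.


10*log10(77000000.0) = 78.86
S = -174 + 78.86 + 2.1 + 10 = -83.0 dBm

-83.0 dBm


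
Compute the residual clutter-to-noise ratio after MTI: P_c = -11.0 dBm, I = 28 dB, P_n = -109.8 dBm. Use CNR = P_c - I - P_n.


CNR = -11.0 - 28 - (-109.8) = 70.8 dB

70.8 dB


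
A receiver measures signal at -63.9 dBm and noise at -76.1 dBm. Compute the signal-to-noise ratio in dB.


SNR = -63.9 - (-76.1) = 12.2 dB

12.2 dB


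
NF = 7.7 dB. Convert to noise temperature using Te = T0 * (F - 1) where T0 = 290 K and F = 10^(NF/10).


NF_lin = 10^(7.7/10) = 5.888437
Te = 290 * (5.888437 - 1) = 1417.6 K

1417.6 K


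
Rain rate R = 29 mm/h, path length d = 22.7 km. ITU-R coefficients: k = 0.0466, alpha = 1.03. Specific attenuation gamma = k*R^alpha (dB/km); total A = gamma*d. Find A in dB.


gamma = 0.0466 * 29^1.03 = 1.49505 dB/km
A = 1.49505 * 22.7 = 33.94 dB

33.94 dB


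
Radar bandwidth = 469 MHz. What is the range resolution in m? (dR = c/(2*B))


dR = 3e8 / (2 * 469000000.0) = 0.32 m

0.32 m


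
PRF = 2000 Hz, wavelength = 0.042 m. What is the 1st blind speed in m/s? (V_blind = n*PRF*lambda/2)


V_blind = 1 * 2000 * 0.042 / 2 = 42.0 m/s

42.0 m/s


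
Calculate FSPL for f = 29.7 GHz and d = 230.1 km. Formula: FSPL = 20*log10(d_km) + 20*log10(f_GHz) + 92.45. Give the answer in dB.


20*log10(230.1) = 47.24
20*log10(29.7) = 29.46
FSPL = 169.1 dB

169.1 dB


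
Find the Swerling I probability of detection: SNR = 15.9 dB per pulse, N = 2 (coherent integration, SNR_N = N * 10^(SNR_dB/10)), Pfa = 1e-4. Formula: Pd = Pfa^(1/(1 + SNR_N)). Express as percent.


SNR_lin = 10^(15.9/10) = 38.90451
SNR_N = 2 * 38.90451 = 77.80902
1/(1 + SNR_N) = 1/78.80902 = 0.0126889
Pd = (1e-4)^0.0126889 = 0.8897
Pd = 89.0%

89.0%


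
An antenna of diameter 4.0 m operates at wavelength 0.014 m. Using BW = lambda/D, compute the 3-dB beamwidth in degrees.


BW_rad = 0.014 / 4.0 = 0.0035
BW_deg = 0.2 degrees

0.2 degrees


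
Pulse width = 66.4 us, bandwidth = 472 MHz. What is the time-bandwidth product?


TBP = 66.4 * 472 = 31340.8

31340.8


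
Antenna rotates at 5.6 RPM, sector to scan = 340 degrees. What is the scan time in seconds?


t = 340 / (5.6 * 360) * 60 = 10.12 s

10.12 s


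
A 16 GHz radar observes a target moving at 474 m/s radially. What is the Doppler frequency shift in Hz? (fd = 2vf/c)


fd = 2 * 474 * 16000000000.0 / 3e8 = 50560.0 Hz

50560.0 Hz


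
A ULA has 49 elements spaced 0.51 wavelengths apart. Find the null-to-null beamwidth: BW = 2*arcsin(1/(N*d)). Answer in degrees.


1/(N*d) = 1/(49*0.51) = 0.040016
BW = 2*arcsin(0.040016) = 4.6 degrees

4.6 degrees


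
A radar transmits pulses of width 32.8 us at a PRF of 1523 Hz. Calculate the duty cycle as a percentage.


DC = 32.8e-6 * 1523 * 100 = 5.0%

5.0%


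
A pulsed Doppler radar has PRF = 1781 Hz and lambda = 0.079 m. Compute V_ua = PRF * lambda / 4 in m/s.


V_ua = 1781 * 0.079 / 4 = 35.2 m/s

35.2 m/s


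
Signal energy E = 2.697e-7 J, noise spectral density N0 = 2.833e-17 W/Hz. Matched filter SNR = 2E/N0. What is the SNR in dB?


SNR_lin = 2 * 2.697e-7 / 2.833e-17 = 1.904e10
SNR_dB = 10*log10(1.904e10) = 102.8 dB

102.8 dB


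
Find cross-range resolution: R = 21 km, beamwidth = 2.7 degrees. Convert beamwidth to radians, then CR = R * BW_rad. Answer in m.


BW_rad = 0.04712389
CR = 21000 * 0.04712389 = 989.6 m

989.6 m


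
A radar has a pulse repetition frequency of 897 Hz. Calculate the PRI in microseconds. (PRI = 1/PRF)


PRI = 1/897 = 0.0011148272 s = 1114.8 us

1114.8 us


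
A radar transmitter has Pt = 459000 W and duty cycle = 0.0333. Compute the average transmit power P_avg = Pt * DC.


P_avg = 459000 * 0.0333 = 15284.7 W

15284.7 W


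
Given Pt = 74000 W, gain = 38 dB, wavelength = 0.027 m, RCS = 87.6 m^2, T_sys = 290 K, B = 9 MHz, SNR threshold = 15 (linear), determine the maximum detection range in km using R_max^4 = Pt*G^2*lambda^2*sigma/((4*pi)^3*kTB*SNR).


G_lin = 10^(38/10) = 6309.573445
R^4 = 74000 * 6309.573445^2 * 0.027^2 * 87.6 / ((4*pi)^3 * 1.38e-23 * 290 * 9000000.0 * 15)
R^4 = 1.75478e20 m^4
R_max = (1.75478e20)^(1/4) = 115094.8 m = 115.1 km

115.1 km


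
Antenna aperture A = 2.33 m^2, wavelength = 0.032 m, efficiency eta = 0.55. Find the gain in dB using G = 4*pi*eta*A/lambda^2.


G_linear = 4*pi*0.55*2.33/0.032^2 = 15726.37
G_dB = 10*log10(15726.37) = 42.0 dB

42.0 dB


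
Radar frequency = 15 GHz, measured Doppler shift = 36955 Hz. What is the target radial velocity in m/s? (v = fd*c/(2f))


v = 36955 * 3e8 / (2 * 15000000000.0) = 369.6 m/s

369.6 m/s


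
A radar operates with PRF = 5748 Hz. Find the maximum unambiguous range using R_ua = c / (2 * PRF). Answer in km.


R_ua = 3e8 / (2 * 5748) = 26096.0 m = 26.1 km

26.1 km


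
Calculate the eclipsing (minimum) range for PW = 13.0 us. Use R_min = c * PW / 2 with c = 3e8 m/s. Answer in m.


R_min = 3e8 * 13.0e-6 / 2 = 1950.0 m

1950.0 m


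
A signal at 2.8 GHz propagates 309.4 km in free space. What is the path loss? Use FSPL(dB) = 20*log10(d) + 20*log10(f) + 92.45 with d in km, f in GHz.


20*log10(309.4) = 49.81
20*log10(2.8) = 8.94
FSPL = 151.2 dB

151.2 dB


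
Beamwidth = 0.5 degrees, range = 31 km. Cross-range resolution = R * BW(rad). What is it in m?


BW_rad = 0.008726646
CR = 31000 * 0.008726646 = 270.5 m

270.5 m


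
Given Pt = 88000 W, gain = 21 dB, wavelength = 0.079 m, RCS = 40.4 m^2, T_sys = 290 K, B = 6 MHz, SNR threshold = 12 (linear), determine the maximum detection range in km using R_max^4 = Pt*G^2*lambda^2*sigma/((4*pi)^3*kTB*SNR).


G_lin = 10^(21/10) = 125.892541
R^4 = 88000 * 125.892541^2 * 0.079^2 * 40.4 / ((4*pi)^3 * 1.38e-23 * 290 * 6000000.0 * 12)
R^4 = 6.15006e17 m^4
R_max = (6.15006e17)^(1/4) = 28004.0 m = 28.0 km

28.0 km


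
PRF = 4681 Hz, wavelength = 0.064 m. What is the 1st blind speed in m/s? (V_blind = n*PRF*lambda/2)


V_blind = 1 * 4681 * 0.064 / 2 = 149.8 m/s

149.8 m/s


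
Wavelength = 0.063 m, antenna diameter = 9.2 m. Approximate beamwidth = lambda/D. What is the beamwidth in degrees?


BW_rad = 0.063 / 9.2 = 0.006848
BW_deg = 0.39 degrees

0.39 degrees


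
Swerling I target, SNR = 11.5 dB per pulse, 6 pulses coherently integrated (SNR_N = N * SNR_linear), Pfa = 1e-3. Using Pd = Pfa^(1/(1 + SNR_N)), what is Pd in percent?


SNR_lin = 10^(11.5/10) = 14.12538
SNR_N = 6 * 14.12538 = 84.75228
1/(1 + SNR_N) = 1/85.75228 = 0.0116615
Pd = (1e-3)^0.0116615 = 0.9226
Pd = 92.3%

92.3%


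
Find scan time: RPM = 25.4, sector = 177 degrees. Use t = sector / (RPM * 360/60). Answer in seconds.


t = 177 / (25.4 * 360) * 60 = 1.16 s

1.16 s


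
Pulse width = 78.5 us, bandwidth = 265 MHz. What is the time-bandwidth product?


TBP = 78.5 * 265 = 20802.5

20802.5


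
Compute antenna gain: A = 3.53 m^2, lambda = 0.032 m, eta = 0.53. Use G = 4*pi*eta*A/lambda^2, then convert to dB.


G_linear = 4*pi*0.53*3.53/0.032^2 = 22959.4
G_dB = 10*log10(22959.4) = 43.6 dB

43.6 dB


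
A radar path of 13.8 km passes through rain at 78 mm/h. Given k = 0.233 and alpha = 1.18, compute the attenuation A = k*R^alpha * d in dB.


gamma = 0.233 * 78^1.18 = 39.813243 dB/km
A = 39.813243 * 13.8 = 549.42 dB

549.42 dB


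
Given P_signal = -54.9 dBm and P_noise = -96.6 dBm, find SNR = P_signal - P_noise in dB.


SNR = -54.9 - (-96.6) = 41.7 dB

41.7 dB


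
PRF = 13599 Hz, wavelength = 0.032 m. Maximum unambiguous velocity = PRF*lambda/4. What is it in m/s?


V_ua = 13599 * 0.032 / 4 = 108.8 m/s

108.8 m/s


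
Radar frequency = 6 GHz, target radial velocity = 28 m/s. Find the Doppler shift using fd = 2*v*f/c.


fd = 2 * 28 * 6000000000.0 / 3e8 = 1120.0 Hz

1120.0 Hz


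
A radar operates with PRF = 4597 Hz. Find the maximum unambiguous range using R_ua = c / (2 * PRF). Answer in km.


R_ua = 3e8 / (2 * 4597) = 32630.0 m = 32.6 km

32.6 km


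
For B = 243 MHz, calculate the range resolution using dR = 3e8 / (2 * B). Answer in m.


dR = 3e8 / (2 * 243000000.0) = 0.62 m

0.62 m


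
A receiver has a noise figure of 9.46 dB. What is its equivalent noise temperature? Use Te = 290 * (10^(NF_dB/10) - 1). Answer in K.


NF_lin = 10^(9.46/10) = 8.830799
Te = 290 * (8.830799 - 1) = 2270.9 K

2270.9 K


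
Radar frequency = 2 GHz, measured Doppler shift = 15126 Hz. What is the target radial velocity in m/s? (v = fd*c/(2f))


v = 15126 * 3e8 / (2 * 2000000000.0) = 1134.5 m/s

1134.5 m/s


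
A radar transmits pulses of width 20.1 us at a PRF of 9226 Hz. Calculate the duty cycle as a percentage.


DC = 20.1e-6 * 9226 * 100 = 18.54%

18.54%


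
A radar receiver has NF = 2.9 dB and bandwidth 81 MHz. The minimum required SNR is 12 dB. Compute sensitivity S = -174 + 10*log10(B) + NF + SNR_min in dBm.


10*log10(81000000.0) = 79.08
S = -174 + 79.08 + 2.9 + 12 = -80.0 dBm

-80.0 dBm


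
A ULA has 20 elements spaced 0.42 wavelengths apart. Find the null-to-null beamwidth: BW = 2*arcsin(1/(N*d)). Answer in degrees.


1/(N*d) = 1/(20*0.42) = 0.119048
BW = 2*arcsin(0.119048) = 13.7 degrees

13.7 degrees


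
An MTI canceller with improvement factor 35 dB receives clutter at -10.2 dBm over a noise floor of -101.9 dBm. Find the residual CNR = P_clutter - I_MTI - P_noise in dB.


CNR = -10.2 - 35 - (-101.9) = 56.7 dB

56.7 dB


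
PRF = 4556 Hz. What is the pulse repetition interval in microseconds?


PRI = 1/4556 = 0.0002194908 s = 219.5 us

219.5 us


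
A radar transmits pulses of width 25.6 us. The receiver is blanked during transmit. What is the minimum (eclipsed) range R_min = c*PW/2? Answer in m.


R_min = 3e8 * 25.6e-6 / 2 = 3840.0 m

3840.0 m


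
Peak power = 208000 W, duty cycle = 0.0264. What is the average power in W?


P_avg = 208000 * 0.0264 = 5491.2 W

5491.2 W


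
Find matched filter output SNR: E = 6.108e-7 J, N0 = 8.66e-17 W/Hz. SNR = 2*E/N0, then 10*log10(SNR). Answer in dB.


SNR_lin = 2 * 6.108e-7 / 8.66e-17 = 1.411e10
SNR_dB = 10*log10(1.411e10) = 101.5 dB

101.5 dB


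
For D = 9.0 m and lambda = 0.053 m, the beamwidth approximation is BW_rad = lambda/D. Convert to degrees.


BW_rad = 0.053 / 9.0 = 0.005889
BW_deg = 0.34 degrees

0.34 degrees


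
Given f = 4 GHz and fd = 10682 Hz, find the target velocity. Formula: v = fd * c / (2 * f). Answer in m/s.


v = 10682 * 3e8 / (2 * 4000000000.0) = 400.6 m/s

400.6 m/s


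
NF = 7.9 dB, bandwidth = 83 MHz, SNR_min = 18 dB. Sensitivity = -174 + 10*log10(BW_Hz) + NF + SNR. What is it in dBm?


10*log10(83000000.0) = 79.19
S = -174 + 79.19 + 7.9 + 18 = -68.9 dBm

-68.9 dBm


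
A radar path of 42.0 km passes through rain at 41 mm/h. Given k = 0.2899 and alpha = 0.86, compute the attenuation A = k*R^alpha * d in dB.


gamma = 0.2899 * 41^0.86 = 7.067118 dB/km
A = 7.067118 * 42.0 = 296.82 dB

296.82 dB


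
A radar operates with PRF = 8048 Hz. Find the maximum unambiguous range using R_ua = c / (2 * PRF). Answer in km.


R_ua = 3e8 / (2 * 8048) = 18638.2 m = 18.6 km

18.6 km


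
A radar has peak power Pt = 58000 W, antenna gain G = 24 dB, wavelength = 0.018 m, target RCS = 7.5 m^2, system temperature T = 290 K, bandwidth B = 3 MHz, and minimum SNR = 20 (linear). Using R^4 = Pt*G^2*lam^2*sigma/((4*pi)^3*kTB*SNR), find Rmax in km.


G_lin = 10^(24/10) = 251.188643
R^4 = 58000 * 251.188643^2 * 0.018^2 * 7.5 / ((4*pi)^3 * 1.38e-23 * 290 * 3000000.0 * 20)
R^4 = 1.86628e16 m^4
R_max = (1.86628e16)^(1/4) = 11688.1 m = 11.7 km

11.7 km


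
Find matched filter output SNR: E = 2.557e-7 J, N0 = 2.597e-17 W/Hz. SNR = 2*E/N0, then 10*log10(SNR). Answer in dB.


SNR_lin = 2 * 2.557e-7 / 2.597e-17 = 1.969e10
SNR_dB = 10*log10(1.969e10) = 102.9 dB

102.9 dB


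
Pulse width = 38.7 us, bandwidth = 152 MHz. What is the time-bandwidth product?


TBP = 38.7 * 152 = 5882.4

5882.4


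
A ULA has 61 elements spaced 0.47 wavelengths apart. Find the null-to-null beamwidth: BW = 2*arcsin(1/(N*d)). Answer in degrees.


1/(N*d) = 1/(61*0.47) = 0.03488
BW = 2*arcsin(0.03488) = 4.0 degrees

4.0 degrees


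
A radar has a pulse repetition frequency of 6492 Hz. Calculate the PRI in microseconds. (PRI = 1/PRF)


PRI = 1/6492 = 0.0001540357 s = 154.0 us

154.0 us


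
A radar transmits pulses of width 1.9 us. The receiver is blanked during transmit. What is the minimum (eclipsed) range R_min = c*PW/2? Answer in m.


R_min = 3e8 * 1.9e-6 / 2 = 285.0 m

285.0 m


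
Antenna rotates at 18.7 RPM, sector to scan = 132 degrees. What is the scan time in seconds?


t = 132 / (18.7 * 360) * 60 = 1.18 s

1.18 s


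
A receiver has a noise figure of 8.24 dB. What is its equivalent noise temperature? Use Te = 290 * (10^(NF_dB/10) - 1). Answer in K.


NF_lin = 10^(8.24/10) = 6.668068
Te = 290 * (6.668068 - 1) = 1643.7 K

1643.7 K


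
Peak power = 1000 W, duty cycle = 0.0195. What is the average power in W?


P_avg = 1000 * 0.0195 = 19.5 W

19.5 W


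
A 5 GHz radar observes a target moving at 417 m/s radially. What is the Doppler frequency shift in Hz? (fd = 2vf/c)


fd = 2 * 417 * 5000000000.0 / 3e8 = 13900.0 Hz

13900.0 Hz


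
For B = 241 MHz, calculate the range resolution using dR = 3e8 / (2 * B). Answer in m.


dR = 3e8 / (2 * 241000000.0) = 0.62 m

0.62 m


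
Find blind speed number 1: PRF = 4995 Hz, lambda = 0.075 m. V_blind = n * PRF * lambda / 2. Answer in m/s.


V_blind = 1 * 4995 * 0.075 / 2 = 187.3 m/s

187.3 m/s


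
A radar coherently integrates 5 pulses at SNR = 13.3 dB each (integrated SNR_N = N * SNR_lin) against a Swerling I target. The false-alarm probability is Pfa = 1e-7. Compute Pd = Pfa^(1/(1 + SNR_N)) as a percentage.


SNR_lin = 10^(13.3/10) = 21.37962
SNR_N = 5 * 21.37962 = 106.8981
1/(1 + SNR_N) = 1/107.8981 = 0.009268
Pd = (1e-7)^0.009268 = 0.86124
Pd = 86.1%

86.1%


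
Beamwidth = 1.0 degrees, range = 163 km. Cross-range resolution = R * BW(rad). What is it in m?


BW_rad = 0.017453293
CR = 163000 * 0.017453293 = 2844.9 m

2844.9 m


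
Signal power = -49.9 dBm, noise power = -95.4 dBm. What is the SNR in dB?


SNR = -49.9 - (-95.4) = 45.5 dB

45.5 dB


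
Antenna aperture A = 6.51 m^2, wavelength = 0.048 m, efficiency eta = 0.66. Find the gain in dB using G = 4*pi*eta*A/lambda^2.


G_linear = 4*pi*0.66*6.51/0.048^2 = 23434.32
G_dB = 10*log10(23434.32) = 43.7 dB

43.7 dB


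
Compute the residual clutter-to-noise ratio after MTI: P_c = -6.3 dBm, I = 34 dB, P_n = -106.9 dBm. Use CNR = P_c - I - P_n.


CNR = -6.3 - 34 - (-106.9) = 66.6 dB

66.6 dB


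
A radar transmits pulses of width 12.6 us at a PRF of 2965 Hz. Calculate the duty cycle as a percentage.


DC = 12.6e-6 * 2965 * 100 = 3.74%

3.74%


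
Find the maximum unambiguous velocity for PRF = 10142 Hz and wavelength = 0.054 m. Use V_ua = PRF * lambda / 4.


V_ua = 10142 * 0.054 / 4 = 136.9 m/s

136.9 m/s


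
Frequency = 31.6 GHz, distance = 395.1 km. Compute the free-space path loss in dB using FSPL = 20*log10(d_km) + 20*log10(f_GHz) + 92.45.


20*log10(395.1) = 51.93
20*log10(31.6) = 29.99
FSPL = 174.4 dB

174.4 dB


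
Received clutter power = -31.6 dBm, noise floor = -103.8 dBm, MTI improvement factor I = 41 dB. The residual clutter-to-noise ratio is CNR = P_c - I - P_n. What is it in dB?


CNR = -31.6 - 41 - (-103.8) = 31.2 dB

31.2 dB


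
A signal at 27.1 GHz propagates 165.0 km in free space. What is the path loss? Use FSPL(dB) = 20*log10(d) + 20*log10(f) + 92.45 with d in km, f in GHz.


20*log10(165.0) = 44.35
20*log10(27.1) = 28.66
FSPL = 165.5 dB

165.5 dB


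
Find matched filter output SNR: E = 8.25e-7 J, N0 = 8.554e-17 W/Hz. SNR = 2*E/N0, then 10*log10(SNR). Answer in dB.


SNR_lin = 2 * 8.25e-7 / 8.554e-17 = 1.929e10
SNR_dB = 10*log10(1.929e10) = 102.9 dB

102.9 dB


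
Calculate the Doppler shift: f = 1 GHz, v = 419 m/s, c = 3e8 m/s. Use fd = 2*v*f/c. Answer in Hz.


fd = 2 * 419 * 1000000000.0 / 3e8 = 2793.3 Hz

2793.3 Hz


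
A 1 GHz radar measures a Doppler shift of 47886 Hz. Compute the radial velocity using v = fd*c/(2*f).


v = 47886 * 3e8 / (2 * 1000000000.0) = 7182.9 m/s

7182.9 m/s


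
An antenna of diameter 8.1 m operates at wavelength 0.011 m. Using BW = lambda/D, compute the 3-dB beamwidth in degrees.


BW_rad = 0.011 / 8.1 = 0.001358
BW_deg = 0.08 degrees

0.08 degrees


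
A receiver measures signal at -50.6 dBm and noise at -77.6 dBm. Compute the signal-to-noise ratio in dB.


SNR = -50.6 - (-77.6) = 27.0 dB

27.0 dB


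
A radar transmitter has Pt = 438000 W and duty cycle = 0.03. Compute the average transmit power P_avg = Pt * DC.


P_avg = 438000 * 0.03 = 13140.0 W

13140.0 W


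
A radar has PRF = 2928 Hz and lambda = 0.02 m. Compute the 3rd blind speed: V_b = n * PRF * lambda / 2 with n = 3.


V_blind = 3 * 2928 * 0.02 / 2 = 87.8 m/s

87.8 m/s


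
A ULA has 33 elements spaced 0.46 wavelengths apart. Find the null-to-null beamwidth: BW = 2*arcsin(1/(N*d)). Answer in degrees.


1/(N*d) = 1/(33*0.46) = 0.065876
BW = 2*arcsin(0.065876) = 7.6 degrees

7.6 degrees


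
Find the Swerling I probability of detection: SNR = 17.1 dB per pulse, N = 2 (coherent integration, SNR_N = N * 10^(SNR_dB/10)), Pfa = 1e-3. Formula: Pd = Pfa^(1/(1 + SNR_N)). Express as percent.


SNR_lin = 10^(17.1/10) = 51.28614
SNR_N = 2 * 51.28614 = 102.57228
1/(1 + SNR_N) = 1/103.57228 = 0.0096551
Pd = (1e-3)^0.0096551 = 0.93548
Pd = 93.5%

93.5%


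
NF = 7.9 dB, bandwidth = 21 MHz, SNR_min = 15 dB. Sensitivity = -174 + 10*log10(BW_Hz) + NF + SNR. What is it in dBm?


10*log10(21000000.0) = 73.22
S = -174 + 73.22 + 7.9 + 15 = -77.9 dBm

-77.9 dBm


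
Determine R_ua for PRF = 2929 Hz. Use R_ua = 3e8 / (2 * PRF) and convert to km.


R_ua = 3e8 / (2 * 2929) = 51212.0 m = 51.2 km

51.2 km


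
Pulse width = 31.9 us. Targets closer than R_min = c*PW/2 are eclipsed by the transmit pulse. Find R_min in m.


R_min = 3e8 * 31.9e-6 / 2 = 4785.0 m

4785.0 m


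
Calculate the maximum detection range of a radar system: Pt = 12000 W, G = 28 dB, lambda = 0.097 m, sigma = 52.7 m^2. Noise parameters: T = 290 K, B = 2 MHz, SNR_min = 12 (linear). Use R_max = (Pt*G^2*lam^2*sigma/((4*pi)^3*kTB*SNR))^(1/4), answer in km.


G_lin = 10^(28/10) = 630.957344
R^4 = 12000 * 630.957344^2 * 0.097^2 * 52.7 / ((4*pi)^3 * 1.38e-23 * 290 * 2000000.0 * 12)
R^4 = 1.24285e19 m^4
R_max = (1.24285e19)^(1/4) = 59375.1 m = 59.4 km

59.4 km


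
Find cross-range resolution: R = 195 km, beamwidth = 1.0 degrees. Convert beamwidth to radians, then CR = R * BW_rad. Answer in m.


BW_rad = 0.017453293
CR = 195000 * 0.017453293 = 3403.4 m

3403.4 m


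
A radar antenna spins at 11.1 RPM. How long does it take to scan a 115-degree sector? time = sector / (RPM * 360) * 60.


t = 115 / (11.1 * 360) * 60 = 1.73 s

1.73 s
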